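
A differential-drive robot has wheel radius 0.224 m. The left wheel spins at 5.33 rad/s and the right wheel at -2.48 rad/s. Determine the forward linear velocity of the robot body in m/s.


v = r*(wR + wL)/2 = 0.224*(-2.48 + 5.33)/2 = 0.3192

0.3192 m/s


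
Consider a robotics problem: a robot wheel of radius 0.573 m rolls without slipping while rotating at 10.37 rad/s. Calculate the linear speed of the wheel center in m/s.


v = omega * r = 10.37 * 0.573 = 5.9420

5.9420 m/s


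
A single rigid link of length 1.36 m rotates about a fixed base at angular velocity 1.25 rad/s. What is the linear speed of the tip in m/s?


v = L*omega = 1.36 * 1.25 = 1.7000

1.7000 m/s


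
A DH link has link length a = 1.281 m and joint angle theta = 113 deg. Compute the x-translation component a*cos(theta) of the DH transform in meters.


a*cos(theta) = 1.281*cos(113 deg) = -0.5005

-0.5005 m


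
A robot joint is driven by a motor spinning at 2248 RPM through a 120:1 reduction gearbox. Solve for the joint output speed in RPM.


omega_joint = omega_motor / N = 2248 / 120 = 18.7333

18.7333 RPM


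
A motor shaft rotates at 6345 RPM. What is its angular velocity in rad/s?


omega = 6345 * 2*pi/60 = 664.4468

664.4468 rad/s


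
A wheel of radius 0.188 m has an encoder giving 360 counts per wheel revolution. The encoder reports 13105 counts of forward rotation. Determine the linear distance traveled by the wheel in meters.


revs = 13105/360 = 36.402778
d = revs * 2*pi*r = 36.402778 * 2*pi*0.188 = 43.0004

43.0004 m


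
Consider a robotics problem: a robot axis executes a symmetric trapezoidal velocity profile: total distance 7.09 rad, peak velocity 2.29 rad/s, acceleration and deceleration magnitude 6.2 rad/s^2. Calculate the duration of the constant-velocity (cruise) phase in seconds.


t_acc = v/a = 0.369355 s, d_acc = v^2/(2a) = 0.422911 rad each
d_cruise = 7.09 - 2*0.422911 = 6.244178 rad
t_cruise = d_cruise/v = 6.244178/2.29 = 2.7267

2.7267 s


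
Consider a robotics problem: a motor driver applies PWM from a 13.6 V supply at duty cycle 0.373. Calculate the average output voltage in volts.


V_avg = V_supply * D = 13.6*0.373 = 5.0728

5.0728 V


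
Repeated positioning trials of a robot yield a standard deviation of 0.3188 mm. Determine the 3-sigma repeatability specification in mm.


repeatability = 3*sigma = 3*0.3188 = 0.9564

0.9564 mm


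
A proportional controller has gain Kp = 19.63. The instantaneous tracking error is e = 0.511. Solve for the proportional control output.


u_P = Kp * e = 19.63 * 0.511 = 10.0309

10.0309


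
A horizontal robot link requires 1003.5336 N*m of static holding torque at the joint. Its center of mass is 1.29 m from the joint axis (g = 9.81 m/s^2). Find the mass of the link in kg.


m = tau / (g*L) = 1003.5336 / (9.81 * 1.29) = 79.3000

79.3000 kg


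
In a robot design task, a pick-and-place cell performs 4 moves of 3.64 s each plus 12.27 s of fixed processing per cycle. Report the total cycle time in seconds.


T = 4*3.64 + 12.27 = 26.8300

26.8300 s


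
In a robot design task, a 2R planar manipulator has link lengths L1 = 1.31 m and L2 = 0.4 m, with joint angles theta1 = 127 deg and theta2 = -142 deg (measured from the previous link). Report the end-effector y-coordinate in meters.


y = L1*sin(th1) + L2*sin(th1+th2) = 1.31*sin(127 deg) + 0.4*sin(-15 deg) = 0.9427

0.9427 m


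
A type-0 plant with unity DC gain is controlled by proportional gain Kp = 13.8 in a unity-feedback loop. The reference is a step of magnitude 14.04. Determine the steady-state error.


e_ss = R/(1 + Kp) = 14.04/(1 + 13.8) = 14.04/14.8000 = 0.9486

0.9486


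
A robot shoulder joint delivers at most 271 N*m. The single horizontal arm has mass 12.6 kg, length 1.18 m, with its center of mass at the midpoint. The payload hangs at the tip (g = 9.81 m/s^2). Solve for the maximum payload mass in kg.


tau_arm = m_arm*g*(L/2) = 12.6*9.81*1.18/2 = 72.9275 N*m
tau_payload = tau_max - tau_arm = 271 - 72.9275 = 198.0725
m_payload = tau_payload / (g*L) = 198.0725 / (9.81*1.18) = 17.1109

17.1109 kg


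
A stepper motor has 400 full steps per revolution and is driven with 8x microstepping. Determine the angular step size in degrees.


step = 360/(400*8) = 360/3200 = 0.1125

0.1125 degrees


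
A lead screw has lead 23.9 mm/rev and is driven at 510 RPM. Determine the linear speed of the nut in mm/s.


v = lead * (RPM/60) = 23.9*510/60 = 203.1500

203.1500 mm/s


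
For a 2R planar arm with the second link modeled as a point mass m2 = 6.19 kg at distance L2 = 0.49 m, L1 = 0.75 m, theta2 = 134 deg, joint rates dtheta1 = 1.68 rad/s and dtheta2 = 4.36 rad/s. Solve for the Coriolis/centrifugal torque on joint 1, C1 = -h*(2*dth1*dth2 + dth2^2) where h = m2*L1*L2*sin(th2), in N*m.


h = m2*L1*L2*sin(th2) = 6.19*0.75*0.49*sin(134 deg) = 1.636372
C1 = -h*(2*1.68*4.36 + 4.36^2) = -1.636372*33.6592 = -55.0790

-55.0790 N*m


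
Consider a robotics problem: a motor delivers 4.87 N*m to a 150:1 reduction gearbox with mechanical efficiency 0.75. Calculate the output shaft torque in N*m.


tau_out = tau_in * N * eta = 4.87 * 150 * 0.75 = 547.8750

547.8750 N*m


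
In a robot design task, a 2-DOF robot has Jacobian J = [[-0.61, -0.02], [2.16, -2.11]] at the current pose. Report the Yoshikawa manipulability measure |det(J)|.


det(J) = -0.61*-2.11 - (-0.02)*(2.16) = 1.3303
|det(J)| = 1.3303

1.3303


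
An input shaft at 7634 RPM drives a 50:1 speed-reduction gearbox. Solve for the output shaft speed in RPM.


omega_out = omega_in / N = 7634 / 50 = 152.6800

152.6800 RPM


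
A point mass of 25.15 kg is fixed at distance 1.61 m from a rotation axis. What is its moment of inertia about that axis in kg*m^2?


I = m*r^2 = 25.15*1.61^2 = 65.1913

65.1913 kg*m^2


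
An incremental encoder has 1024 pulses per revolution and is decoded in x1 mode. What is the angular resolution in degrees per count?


resolution = 360 / (PPR * 1) = 360 / 1024 = 0.3516

0.3516 degrees


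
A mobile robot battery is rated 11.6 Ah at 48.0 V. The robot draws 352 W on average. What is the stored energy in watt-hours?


E = capacity * V = 11.6*48.0 = 556.8000

556.8000 Wh


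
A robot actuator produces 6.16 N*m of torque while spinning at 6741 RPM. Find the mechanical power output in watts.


omega = 6741 * 2*pi/60 = 705.915869 rad/s
P = tau * omega = 6.16 * 705.915869 = 4348.4418

4348.4418 W


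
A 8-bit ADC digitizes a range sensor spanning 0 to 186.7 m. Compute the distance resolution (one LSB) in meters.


res = range / 2^n = 186.7/2^8 = 186.7/256 = 0.7293

0.7293 m


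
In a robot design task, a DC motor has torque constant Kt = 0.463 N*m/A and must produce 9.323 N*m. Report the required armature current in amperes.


I = tau / Kt = 9.323/0.463 = 20.1361

20.1361 A


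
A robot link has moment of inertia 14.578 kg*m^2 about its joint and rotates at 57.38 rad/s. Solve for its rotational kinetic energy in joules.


KE = (1/2)*I*omega^2 = 0.5*14.578*57.38^2 = 23998.7730

23998.7730 J


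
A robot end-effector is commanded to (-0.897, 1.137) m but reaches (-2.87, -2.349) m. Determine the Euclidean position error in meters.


dx = -2.87 - (-0.897) = -1.9730, dy = -2.349 - (1.137) = -3.4860
err = sqrt(3.892729 + 12.152196) = 4.0056

4.0056 m


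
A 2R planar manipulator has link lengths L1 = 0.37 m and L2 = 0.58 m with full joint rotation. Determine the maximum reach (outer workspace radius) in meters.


r_max = L1 + L2 = 0.37 + 0.58 = 0.9500

0.9500 m


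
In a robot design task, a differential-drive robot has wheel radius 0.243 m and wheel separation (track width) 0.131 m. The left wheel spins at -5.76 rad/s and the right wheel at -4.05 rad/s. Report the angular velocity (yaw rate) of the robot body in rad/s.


omega = r*(wR - wL)/L = 0.243*(-4.05 - (-5.76))/0.131 = 3.1720

3.1720 rad/s


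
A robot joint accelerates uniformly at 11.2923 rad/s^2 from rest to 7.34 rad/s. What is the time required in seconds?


t = delta_omega / alpha = 7.34 / 11.2923 = 0.6500

0.6500 s


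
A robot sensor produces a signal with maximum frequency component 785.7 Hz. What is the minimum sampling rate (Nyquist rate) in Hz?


f_s,min = 2*f_max = 2*785.7 = 1571.4000

1571.4000 Hz


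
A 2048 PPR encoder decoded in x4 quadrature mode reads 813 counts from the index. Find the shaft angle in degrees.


angle = counts * 360 / (PPR*4) = 813 * 360 / 8192 = 35.7275

35.7275 degrees


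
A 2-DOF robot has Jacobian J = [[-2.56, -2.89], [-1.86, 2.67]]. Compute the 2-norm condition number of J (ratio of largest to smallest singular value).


JJ^T eigenvalues: trace(JJ^T) = 25.4942, det(JJ^T) = det(J)^2 = 149.09875236
s_max^2 = (25.4942 + sqrt(53.55922420))/2 = 16.40630839
s_min^2 = (25.4942 - sqrt(53.55922420))/2 = 9.08789161
kappa = s_max/s_min = sqrt(16.40630839/9.08789161) = 1.3436

1.3436


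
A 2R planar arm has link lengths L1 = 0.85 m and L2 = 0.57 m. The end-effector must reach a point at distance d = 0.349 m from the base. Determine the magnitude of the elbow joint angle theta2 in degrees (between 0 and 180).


cos(th2) = (d^2 - L1^2 - L2^2)/(2*L1*L2) = (0.349^2 - 0.85^2 - 0.57^2)/(2*0.85*0.57) = -0.95521053
th2 = acos(-0.95521053) = 162.7869 deg

162.7869 degrees


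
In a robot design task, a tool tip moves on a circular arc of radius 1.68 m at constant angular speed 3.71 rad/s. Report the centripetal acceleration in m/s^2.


a_c = omega^2 * r = 3.71^2 * 1.68 = 23.1237

23.1237 m/s^2


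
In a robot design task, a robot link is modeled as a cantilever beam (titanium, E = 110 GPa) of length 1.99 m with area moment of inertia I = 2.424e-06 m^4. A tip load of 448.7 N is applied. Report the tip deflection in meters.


delta = F*L^3/(3*E*I) = 448.7*1.99^3/(3*1.100e+11*2.424e-06)
      = 3536.0247713/799920 = 0.0044

0.0044 m


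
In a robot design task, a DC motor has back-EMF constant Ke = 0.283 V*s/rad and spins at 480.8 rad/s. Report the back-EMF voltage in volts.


V_emf = Ke * omega = 0.283*480.8 = 136.0664

136.0664 V


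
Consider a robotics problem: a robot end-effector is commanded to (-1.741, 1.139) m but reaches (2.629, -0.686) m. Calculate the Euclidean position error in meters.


dx = 2.629 - (-1.741) = 4.3700, dy = -0.686 - (1.139) = -1.8250
err = sqrt(19.096900 + 3.330625) = 4.7358

4.7358 m


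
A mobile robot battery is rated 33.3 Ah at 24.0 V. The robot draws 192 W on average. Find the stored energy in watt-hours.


E = capacity * V = 33.3*24.0 = 799.2000

799.2000 Wh


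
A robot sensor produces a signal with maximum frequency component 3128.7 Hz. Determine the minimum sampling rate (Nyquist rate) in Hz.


f_s,min = 2*f_max = 2*3128.7 = 6257.4000

6257.4000 Hz


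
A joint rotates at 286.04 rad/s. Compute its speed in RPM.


RPM = 286.04 * 60/(2*pi) = 2731.4808

2731.4808 RPM


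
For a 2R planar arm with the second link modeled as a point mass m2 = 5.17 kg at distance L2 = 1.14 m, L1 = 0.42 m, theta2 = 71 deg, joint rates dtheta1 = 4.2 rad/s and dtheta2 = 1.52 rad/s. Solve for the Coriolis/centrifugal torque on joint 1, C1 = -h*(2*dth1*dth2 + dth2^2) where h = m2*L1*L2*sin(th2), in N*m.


h = m2*L1*L2*sin(th2) = 5.17*0.42*1.14*sin(71 deg) = 2.340533
C1 = -h*(2*4.2*1.52 + 1.52^2) = -2.340533*15.0784 = -35.2915

-35.2915 N*m


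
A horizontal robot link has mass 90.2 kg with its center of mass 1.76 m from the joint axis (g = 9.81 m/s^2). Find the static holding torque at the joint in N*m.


tau = m*g*L = 90.2 * 9.81 * 1.76 = 1557.3571

1557.3571 N*m


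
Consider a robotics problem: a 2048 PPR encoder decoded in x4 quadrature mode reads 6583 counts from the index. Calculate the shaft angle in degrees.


angle = counts * 360 / (PPR*4) = 6583 * 360 / 8192 = 289.2920

289.2920 degrees


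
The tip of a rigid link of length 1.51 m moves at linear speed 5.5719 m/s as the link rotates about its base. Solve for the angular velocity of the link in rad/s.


omega = v / L = 5.5719 / 1.51 = 3.6900

3.6900 rad/s


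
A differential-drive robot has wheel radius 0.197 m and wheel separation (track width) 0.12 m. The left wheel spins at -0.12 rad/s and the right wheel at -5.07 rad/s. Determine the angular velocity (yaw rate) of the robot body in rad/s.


omega = r*(wR - wL)/L = 0.197*(-5.07 - (-0.12))/0.12 = -8.1263

-8.1263 rad/s


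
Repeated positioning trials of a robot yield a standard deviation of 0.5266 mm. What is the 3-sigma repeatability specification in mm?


repeatability = 3*sigma = 3*0.5266 = 1.5798

1.5798 mm


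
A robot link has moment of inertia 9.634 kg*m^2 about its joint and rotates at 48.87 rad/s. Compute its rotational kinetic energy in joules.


KE = (1/2)*I*omega^2 = 0.5*9.634*48.87^2 = 11504.3298

11504.3298 J


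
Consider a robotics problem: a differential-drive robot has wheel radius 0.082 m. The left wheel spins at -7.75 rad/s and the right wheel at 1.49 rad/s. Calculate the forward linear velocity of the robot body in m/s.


v = r*(wR + wL)/2 = 0.082*(1.49 + -7.75)/2 = -0.2567

-0.2567 m/s


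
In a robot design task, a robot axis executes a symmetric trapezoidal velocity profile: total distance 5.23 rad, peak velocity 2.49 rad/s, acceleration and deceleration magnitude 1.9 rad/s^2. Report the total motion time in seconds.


t_acc = v/a = 2.49/1.9 = 1.310526 s
d_acc = v^2/(2a) = 1.631605 rad (each ramp)
d_cruise = 5.23 - 2*1.631605 = 1.966790 rad
t_cruise = 1.966790/2.49 = 0.789876 s
t_total = 2*1.310526 + 0.789876 = 3.4109

3.4109 s


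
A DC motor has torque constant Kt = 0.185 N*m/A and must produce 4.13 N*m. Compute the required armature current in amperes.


I = tau / Kt = 4.13/0.185 = 22.3243

22.3243 A


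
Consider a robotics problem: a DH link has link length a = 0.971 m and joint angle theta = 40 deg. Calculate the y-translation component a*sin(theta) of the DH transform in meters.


a*sin(theta) = 0.971*sin(40 deg) = 0.6241

0.6241 m


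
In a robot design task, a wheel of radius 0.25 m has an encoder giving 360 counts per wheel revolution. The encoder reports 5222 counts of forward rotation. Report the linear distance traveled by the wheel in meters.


revs = 5222/360 = 14.505556
d = revs * 2*pi*r = 14.505556 * 2*pi*0.25 = 22.7853

22.7853 m


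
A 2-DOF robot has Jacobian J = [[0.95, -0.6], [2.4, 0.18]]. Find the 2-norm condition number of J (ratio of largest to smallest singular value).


JJ^T eigenvalues: trace(JJ^T) = 7.0549, det(JJ^T) = det(J)^2 = 2.59532100
s_max^2 = (7.0549 + sqrt(39.39033001))/2 = 6.66553580
s_min^2 = (7.0549 - sqrt(39.39033001))/2 = 0.38936420
kappa = s_max/s_min = sqrt(6.66553580/0.38936420) = 4.1375

4.1375


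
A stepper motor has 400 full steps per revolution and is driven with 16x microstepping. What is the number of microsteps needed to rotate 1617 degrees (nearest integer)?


step_size = 360/(400*16) = 360/6400 = 0.056250 deg
n = 1617/(360/6400) = 1617*6400/360 = 28746.6667 -> 28747

28747 steps


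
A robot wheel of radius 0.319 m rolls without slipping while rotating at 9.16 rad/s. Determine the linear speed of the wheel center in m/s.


v = omega * r = 9.16 * 0.319 = 2.9220

2.9220 m/s


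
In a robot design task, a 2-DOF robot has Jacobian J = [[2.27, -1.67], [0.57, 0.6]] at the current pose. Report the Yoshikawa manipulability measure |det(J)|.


det(J) = 2.27*0.6 - (-1.67)*(0.57) = 2.3139
|det(J)| = 2.3139

2.3139


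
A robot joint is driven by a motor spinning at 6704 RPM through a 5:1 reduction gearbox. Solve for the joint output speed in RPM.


omega_joint = omega_motor / N = 6704 / 5 = 1340.8000

1340.8000 RPM


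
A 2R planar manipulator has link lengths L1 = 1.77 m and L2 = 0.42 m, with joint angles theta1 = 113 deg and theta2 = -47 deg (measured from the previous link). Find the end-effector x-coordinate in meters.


x = L1*cos(th1) + L2*cos(th1+th2) = 1.77*cos(113 deg) + 0.42*cos(66 deg) = -0.5208

-0.5208 m


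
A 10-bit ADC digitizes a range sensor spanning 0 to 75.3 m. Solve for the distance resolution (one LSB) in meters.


res = range / 2^n = 75.3/2^10 = 75.3/1024 = 0.0735

0.0735 m


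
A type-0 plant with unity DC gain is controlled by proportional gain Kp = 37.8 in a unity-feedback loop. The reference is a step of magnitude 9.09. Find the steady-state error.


e_ss = R/(1 + Kp) = 9.09/(1 + 37.8) = 9.09/38.8000 = 0.2343

0.2343


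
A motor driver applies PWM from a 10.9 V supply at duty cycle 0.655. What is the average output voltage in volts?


V_avg = V_supply * D = 10.9*0.655 = 7.1395

7.1395 V


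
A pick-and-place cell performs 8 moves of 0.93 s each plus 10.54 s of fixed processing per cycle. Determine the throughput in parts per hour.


T_cycle = 8*0.93 + 10.54 = 17.9800 s
rate = 3600/T = 200.2225

200.2225 parts/hour


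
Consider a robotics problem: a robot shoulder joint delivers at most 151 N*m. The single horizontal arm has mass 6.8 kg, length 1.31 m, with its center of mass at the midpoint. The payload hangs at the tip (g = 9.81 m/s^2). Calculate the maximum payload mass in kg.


tau_arm = m_arm*g*(L/2) = 6.8*9.81*1.31/2 = 43.6937 N*m
tau_payload = tau_max - tau_arm = 151 - 43.6937 = 107.3063
m_payload = tau_payload / (g*L) = 107.3063 / (9.81*1.31) = 8.3500

8.3500 kg


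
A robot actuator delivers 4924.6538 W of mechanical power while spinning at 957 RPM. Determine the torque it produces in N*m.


omega = 957 * 2*pi/60 = 100.216806 rad/s
tau = P / omega = 4924.6538 / 100.216806 = 49.1400

49.1400 N*m


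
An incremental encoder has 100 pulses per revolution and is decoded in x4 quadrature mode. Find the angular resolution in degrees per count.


resolution = 360 / (PPR * 4) = 360 / 400 = 0.9000

0.9000 degrees


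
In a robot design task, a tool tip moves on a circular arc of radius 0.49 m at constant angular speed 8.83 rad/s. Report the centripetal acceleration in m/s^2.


a_c = omega^2 * r = 8.83^2 * 0.49 = 38.2048

38.2048 m/s^2


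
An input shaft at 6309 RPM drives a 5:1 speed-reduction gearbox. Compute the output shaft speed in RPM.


omega_out = omega_in / N = 6309 / 5 = 1261.8000

1261.8000 RPM


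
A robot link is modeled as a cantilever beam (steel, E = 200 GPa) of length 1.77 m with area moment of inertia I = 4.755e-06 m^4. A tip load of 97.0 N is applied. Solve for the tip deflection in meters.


delta = F*L^3/(3*E*I) = 97.0*1.77^3/(3*2.000e+11*4.755e-06)
      = 537.887601/2853000 = 1.8853e-04

1.8853e-04 m


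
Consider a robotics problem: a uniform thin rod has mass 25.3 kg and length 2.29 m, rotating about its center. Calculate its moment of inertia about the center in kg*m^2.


I = (1/12)*m*L^2 = (1/12)*25.3*2.29^2 = 11.0563

11.0563 kg*m^2


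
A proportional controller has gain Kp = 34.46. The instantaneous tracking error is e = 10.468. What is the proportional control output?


u_P = Kp * e = 34.46 * 10.468 = 360.7273

360.7273


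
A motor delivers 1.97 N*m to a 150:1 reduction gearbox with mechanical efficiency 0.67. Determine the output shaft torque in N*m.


tau_out = tau_in * N * eta = 1.97 * 150 * 0.67 = 197.9850

197.9850 N*m


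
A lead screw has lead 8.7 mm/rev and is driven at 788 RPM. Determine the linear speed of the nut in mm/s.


v = lead * (RPM/60) = 8.7*788/60 = 114.2600

114.2600 mm/s


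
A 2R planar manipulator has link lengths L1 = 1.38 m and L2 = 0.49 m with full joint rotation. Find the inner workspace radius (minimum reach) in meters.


r_min = |L1 - L2| = |1.38 - 0.49| = 0.8900

0.8900 m


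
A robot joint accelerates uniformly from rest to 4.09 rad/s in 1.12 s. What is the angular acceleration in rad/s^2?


alpha = delta_omega / t = 4.09 / 1.12 = 3.6518

3.6518 rad/s^2


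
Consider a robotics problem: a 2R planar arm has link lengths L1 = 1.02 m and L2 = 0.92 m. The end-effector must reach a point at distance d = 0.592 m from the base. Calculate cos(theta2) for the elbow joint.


cos(th2) = (d^2 - L1^2 - L2^2)/(2*L1*L2) = (0.592^2 - 1.02^2 - 0.92^2)/(2*1.02*0.92) = -0.8186

-0.8186


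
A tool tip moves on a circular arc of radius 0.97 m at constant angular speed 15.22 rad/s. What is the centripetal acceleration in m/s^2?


a_c = omega^2 * r = 15.22^2 * 0.97 = 224.6989

224.6989 m/s^2


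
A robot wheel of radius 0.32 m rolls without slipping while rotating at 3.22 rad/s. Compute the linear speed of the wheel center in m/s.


v = omega * r = 3.22 * 0.32 = 1.0304

1.0304 m/s


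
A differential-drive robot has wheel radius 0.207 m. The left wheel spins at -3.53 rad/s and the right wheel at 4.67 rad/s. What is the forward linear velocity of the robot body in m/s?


v = r*(wR + wL)/2 = 0.207*(4.67 + -3.53)/2 = 0.1180

0.1180 m/s


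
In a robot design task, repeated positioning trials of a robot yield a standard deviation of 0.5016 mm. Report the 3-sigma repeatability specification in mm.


repeatability = 3*sigma = 3*0.5016 = 1.5048

1.5048 mm


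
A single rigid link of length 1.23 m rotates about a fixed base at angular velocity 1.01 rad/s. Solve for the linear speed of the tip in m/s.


v = L*omega = 1.23 * 1.01 = 1.2423

1.2423 m/s


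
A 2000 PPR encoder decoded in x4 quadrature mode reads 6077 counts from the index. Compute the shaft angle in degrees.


angle = counts * 360 / (PPR*4) = 6077 * 360 / 8000 = 273.4650

273.4650 degrees


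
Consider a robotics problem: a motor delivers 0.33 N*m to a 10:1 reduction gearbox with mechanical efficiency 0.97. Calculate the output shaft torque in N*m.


tau_out = tau_in * N * eta = 0.33 * 10 * 0.97 = 3.2010

3.2010 N*m


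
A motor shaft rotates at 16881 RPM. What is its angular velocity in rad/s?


omega = 16881 * 2*pi/60 = 1767.7742

1767.7742 rad/s


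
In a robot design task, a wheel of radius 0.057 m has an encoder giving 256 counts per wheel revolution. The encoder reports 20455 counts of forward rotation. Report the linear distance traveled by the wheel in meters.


revs = 20455/256 = 79.902344
d = revs * 2*pi*r = 79.902344 * 2*pi*0.057 = 28.6164

28.6164 m


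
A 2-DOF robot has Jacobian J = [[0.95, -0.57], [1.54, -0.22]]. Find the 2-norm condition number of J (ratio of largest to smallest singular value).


JJ^T eigenvalues: trace(JJ^T) = 3.6474, det(JJ^T) = det(J)^2 = 0.44729344
s_max^2 = (3.6474 + sqrt(11.51435300))/2 = 3.52034028
s_min^2 = (3.6474 - sqrt(11.51435300))/2 = 0.12705972
kappa = s_max/s_min = sqrt(3.52034028/0.12705972) = 5.2637

5.2637


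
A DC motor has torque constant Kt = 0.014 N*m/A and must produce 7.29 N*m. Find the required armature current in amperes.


I = tau / Kt = 7.29/0.014 = 520.7143

520.7143 A


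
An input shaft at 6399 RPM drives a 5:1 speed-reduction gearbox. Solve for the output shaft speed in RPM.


omega_out = omega_in / N = 6399 / 5 = 1279.8000

1279.8000 RPM


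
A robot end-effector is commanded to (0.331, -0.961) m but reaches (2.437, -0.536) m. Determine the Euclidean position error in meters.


dx = 2.437 - (0.331) = 2.1060, dy = -0.536 - (-0.961) = 0.4250
err = sqrt(4.435236 + 0.180625) = 2.1485

2.1485 m


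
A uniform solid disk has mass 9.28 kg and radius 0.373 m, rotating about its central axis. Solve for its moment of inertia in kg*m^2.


I = (1/2)*m*R^2 = 0.5*9.28*0.373^2 = 0.6456

0.6456 kg*m^2


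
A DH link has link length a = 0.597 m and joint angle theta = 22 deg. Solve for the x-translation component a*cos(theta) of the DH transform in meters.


a*cos(theta) = 0.597*cos(22 deg) = 0.5535

0.5535 m


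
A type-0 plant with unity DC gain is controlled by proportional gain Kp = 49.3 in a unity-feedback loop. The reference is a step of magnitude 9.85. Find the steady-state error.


e_ss = R/(1 + Kp) = 9.85/(1 + 49.3) = 9.85/50.3000 = 0.1958

0.1958


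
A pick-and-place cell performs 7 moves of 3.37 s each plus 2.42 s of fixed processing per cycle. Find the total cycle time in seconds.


T = 7*3.37 + 2.42 = 26.0100

26.0100 s


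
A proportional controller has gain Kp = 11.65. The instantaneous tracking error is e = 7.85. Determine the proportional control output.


u_P = Kp * e = 11.65 * 7.85 = 91.4525

91.4525


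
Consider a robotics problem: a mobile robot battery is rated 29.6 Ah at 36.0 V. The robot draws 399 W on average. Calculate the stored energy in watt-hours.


E = capacity * V = 29.6*36.0 = 1065.6000

1065.6000 Wh


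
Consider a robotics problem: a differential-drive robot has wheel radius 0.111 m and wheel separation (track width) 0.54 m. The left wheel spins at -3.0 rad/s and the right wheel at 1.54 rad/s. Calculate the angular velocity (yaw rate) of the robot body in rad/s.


omega = r*(wR - wL)/L = 0.111*(1.54 - (-3.0))/0.54 = 0.9332

0.9332 rad/s


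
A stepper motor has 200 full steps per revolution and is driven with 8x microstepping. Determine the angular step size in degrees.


step = 360/(200*8) = 360/1600 = 0.2250

0.2250 degrees


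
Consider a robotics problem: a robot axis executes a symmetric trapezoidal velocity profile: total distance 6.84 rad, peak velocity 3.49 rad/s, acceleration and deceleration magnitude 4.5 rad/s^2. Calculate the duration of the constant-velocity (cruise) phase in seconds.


t_acc = v/a = 0.775556 s, d_acc = v^2/(2a) = 1.353344 rad each
d_cruise = 6.84 - 2*1.353344 = 4.133312 rad
t_cruise = d_cruise/v = 4.133312/3.49 = 1.1843

1.1843 s


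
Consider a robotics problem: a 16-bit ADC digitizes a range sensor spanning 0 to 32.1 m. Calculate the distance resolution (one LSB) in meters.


res = range / 2^n = 32.1/2^16 = 32.1/65536 = 4.8981e-04

4.8981e-04 m


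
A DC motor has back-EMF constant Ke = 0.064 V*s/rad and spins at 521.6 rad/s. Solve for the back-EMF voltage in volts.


V_emf = Ke * omega = 0.064*521.6 = 33.3824

33.3824 V


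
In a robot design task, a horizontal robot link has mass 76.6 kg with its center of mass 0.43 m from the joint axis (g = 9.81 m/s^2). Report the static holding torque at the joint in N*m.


tau = m*g*L = 76.6 * 9.81 * 0.43 = 323.1218

323.1218 N*m


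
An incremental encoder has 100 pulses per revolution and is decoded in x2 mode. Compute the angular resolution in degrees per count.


resolution = 360 / (PPR * 2) = 360 / 200 = 1.8000

1.8000 degrees


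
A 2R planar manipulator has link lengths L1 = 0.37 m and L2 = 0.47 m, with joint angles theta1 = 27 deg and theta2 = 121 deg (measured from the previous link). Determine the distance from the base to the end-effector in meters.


x = L1*cos(th1) + L2*cos(th1+th2) = -0.068910
y = L1*sin(th1) + L2*sin(th1+th2) = 0.417039
d = sqrt(x^2 + y^2) = sqrt(0.004749 + 0.173922) = 0.4227

0.4227 m


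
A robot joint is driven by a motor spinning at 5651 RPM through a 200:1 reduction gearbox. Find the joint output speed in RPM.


omega_joint = omega_motor / N = 5651 / 200 = 28.2550

28.2550 RPM


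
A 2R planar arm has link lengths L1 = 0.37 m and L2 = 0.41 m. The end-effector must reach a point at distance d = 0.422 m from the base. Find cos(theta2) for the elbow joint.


cos(th2) = (d^2 - L1^2 - L2^2)/(2*L1*L2) = (0.422^2 - 0.37^2 - 0.41^2)/(2*0.37*0.41) = -0.4183

-0.4183


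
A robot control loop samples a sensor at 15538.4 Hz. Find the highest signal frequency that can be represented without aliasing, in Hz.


f_max = f_s/2 = 15538.4/2 = 7769.2000

7769.2000 Hz


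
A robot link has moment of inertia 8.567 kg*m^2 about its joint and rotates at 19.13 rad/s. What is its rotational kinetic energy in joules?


KE = (1/2)*I*omega^2 = 0.5*8.567*19.13^2 = 1567.5764

1567.5764 J


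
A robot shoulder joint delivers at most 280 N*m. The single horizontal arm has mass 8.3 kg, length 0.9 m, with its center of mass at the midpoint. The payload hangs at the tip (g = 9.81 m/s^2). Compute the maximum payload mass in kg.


tau_arm = m_arm*g*(L/2) = 8.3*9.81*0.9/2 = 36.6404 N*m
tau_payload = tau_max - tau_arm = 280 - 36.6404 = 243.3596
m_payload = tau_payload / (g*L) = 243.3596 / (9.81*0.9) = 27.5637

27.5637 kg


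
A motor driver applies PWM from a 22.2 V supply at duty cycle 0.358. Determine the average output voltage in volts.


V_avg = V_supply * D = 22.2*0.358 = 7.9476

7.9476 V


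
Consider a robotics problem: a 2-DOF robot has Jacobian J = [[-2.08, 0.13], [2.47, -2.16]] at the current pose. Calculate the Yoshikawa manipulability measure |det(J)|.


det(J) = -2.08*-2.16 - (0.13)*(2.47) = 4.1717
|det(J)| = 4.1717

4.1717


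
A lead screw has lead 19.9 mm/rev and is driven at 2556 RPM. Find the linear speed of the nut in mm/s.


v = lead * (RPM/60) = 19.9*2556/60 = 847.7400

847.7400 mm/s


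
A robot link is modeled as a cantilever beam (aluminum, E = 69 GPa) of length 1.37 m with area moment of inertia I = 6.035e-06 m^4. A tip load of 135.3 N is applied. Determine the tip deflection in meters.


delta = F*L^3/(3*E*I) = 135.3*1.37^3/(3*6.900e+10*6.035e-06)
      = 347.9040609/1249245 = 2.7849e-04

2.7849e-04 m


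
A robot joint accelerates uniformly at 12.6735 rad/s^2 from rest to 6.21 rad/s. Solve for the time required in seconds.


t = delta_omega / alpha = 6.21 / 12.6735 = 0.4900

0.4900 s


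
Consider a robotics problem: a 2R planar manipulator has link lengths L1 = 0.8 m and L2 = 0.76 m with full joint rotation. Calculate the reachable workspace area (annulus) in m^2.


r_max = L1 + L2 = 1.5600, r_min = |L1 - L2| = 0.0400
A = pi*(r_max^2 - r_min^2) = pi*(2.4336 - 0.0016) = 7.6404

7.6404 m^2


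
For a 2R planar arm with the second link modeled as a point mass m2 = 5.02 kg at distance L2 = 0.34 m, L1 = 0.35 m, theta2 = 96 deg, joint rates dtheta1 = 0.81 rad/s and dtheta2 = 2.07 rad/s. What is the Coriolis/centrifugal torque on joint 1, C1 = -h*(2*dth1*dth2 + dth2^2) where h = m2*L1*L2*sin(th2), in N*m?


h = m2*L1*L2*sin(th2) = 5.02*0.35*0.34*sin(96 deg) = 0.594107
C1 = -h*(2*0.81*2.07 + 2.07^2) = -0.594107*7.6383 = -4.5380

-4.5380 N*m


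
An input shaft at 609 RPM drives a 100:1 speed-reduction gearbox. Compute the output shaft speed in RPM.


omega_out = omega_in / N = 609 / 100 = 6.0900

6.0900 RPM


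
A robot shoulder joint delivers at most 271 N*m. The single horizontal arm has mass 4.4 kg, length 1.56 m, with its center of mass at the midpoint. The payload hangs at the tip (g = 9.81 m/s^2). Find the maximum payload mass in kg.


tau_arm = m_arm*g*(L/2) = 4.4*9.81*1.56/2 = 33.6679 N*m
tau_payload = tau_max - tau_arm = 271 - 33.6679 = 237.3321
m_payload = tau_payload / (g*L) = 237.3321 / (9.81*1.56) = 15.5083

15.5083 kg


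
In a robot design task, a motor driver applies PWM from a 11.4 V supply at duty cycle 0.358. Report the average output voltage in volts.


V_avg = V_supply * D = 11.4*0.358 = 4.0812

4.0812 V


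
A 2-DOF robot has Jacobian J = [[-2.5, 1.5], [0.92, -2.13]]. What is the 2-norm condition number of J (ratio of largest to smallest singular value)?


JJ^T eigenvalues: trace(JJ^T) = 13.8833, det(JJ^T) = det(J)^2 = 15.56302500
s_max^2 = (13.8833 + sqrt(130.49391889))/2 = 12.65334675
s_min^2 = (13.8833 - sqrt(130.49391889))/2 = 1.22995325
kappa = s_max/s_min = sqrt(12.65334675/1.22995325) = 3.2074

3.2074


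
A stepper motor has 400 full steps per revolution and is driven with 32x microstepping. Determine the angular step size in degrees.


step = 360/(400*32) = 360/12800 = 0.0281

0.0281 degrees


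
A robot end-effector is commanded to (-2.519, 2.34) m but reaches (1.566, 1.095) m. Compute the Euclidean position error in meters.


dx = 1.566 - (-2.519) = 4.0850, dy = 1.095 - (2.34) = -1.2450
err = sqrt(16.687225 + 1.550025) = 4.2705

4.2705 m


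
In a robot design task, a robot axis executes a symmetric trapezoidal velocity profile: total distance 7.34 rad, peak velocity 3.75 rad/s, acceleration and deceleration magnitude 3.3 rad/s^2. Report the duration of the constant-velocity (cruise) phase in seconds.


t_acc = v/a = 1.136364 s, d_acc = v^2/(2a) = 2.130682 rad each
d_cruise = 7.34 - 2*2.130682 = 3.078636 rad
t_cruise = d_cruise/v = 3.078636/3.75 = 0.8210

0.8210 s


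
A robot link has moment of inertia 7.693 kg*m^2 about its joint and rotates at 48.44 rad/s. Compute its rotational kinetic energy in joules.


KE = (1/2)*I*omega^2 = 0.5*7.693*48.44^2 = 9025.5568

9025.5568 J


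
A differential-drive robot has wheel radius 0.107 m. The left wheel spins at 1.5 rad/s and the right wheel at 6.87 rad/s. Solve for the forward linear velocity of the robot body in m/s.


v = r*(wR + wL)/2 = 0.107*(6.87 + 1.5)/2 = 0.4478

0.4478 m/s


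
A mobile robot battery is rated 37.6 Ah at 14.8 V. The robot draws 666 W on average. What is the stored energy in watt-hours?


E = capacity * V = 37.6*14.8 = 556.4800

556.4800 Wh


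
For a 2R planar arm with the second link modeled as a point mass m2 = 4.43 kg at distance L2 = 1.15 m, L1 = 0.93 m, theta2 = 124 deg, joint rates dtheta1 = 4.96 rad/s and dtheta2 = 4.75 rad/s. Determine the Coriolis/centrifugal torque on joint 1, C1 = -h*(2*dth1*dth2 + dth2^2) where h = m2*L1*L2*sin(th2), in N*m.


h = m2*L1*L2*sin(th2) = 4.43*0.93*1.15*sin(124 deg) = 3.927885
C1 = -h*(2*4.96*4.75 + 4.75^2) = -3.927885*69.6825 = -273.7048

-273.7048 N*m


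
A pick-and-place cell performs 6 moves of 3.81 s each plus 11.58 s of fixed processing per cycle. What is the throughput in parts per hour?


T_cycle = 6*3.81 + 11.58 = 34.4400 s
rate = 3600/T = 104.5296

104.5296 parts/hour


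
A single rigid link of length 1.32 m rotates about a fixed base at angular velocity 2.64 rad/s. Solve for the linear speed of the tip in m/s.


v = L*omega = 1.32 * 2.64 = 3.4848

3.4848 m/s


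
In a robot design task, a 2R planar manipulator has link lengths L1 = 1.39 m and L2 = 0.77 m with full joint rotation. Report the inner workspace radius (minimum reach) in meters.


r_min = |L1 - L2| = |1.39 - 0.77| = 0.6200

0.6200 m


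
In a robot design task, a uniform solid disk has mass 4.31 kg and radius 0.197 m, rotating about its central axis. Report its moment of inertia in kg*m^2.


I = (1/2)*m*R^2 = 0.5*4.31*0.197^2 = 0.0836

0.0836 kg*m^2


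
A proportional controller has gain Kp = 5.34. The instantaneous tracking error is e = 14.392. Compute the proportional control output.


u_P = Kp * e = 5.34 * 14.392 = 76.8533

76.8533


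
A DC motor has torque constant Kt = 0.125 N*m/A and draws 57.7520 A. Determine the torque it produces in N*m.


tau = Kt * I = 0.125*57.7520 = 7.2190

7.2190 N*m


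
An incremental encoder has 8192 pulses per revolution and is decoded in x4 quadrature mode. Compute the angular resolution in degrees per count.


resolution = 360 / (PPR * 4) = 360 / 32768 = 0.0110

0.0110 degrees


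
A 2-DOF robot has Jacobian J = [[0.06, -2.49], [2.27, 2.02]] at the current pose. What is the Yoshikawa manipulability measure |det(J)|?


det(J) = 0.06*2.02 - (-2.49)*(2.27) = 5.7735
|det(J)| = 5.7735

5.7735


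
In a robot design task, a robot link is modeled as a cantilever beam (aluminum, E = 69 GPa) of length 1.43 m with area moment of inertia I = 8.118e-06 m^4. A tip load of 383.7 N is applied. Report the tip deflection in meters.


delta = F*L^3/(3*E*I) = 383.7*1.43^3/(3*6.900e+10*8.118e-06)
      = 1122.0182259/1680426 = 6.6770e-04

6.6770e-04 m


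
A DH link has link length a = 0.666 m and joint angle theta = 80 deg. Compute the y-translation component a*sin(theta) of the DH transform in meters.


a*sin(theta) = 0.666*sin(80 deg) = 0.6559

0.6559 m


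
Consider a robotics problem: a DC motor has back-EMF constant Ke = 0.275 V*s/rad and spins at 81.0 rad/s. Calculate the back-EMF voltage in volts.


V_emf = Ke * omega = 0.275*81.0 = 22.2750

22.2750 V


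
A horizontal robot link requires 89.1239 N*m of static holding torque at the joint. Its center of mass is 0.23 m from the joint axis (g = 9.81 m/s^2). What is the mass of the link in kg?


m = tau / (g*L) = 89.1239 / (9.81 * 0.23) = 39.5000

39.5000 kg


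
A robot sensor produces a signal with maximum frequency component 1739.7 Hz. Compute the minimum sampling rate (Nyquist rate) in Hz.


f_s,min = 2*f_max = 2*1739.7 = 3479.4000

3479.4000 Hz


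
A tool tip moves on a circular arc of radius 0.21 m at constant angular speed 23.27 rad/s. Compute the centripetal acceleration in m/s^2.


a_c = omega^2 * r = 23.27^2 * 0.21 = 113.7135

113.7135 m/s^2


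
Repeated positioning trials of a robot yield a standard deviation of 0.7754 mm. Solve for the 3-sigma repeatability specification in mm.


repeatability = 3*sigma = 3*0.7754 = 2.3262

2.3262 mm


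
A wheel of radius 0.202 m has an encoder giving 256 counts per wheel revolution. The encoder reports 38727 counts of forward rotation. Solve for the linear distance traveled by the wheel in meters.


revs = 38727/256 = 151.277344
d = revs * 2*pi*r = 151.277344 * 2*pi*0.202 = 192.0017

192.0017 m


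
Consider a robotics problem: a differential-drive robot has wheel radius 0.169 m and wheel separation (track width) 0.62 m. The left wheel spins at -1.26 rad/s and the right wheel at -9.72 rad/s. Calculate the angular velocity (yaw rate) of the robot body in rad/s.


omega = r*(wR - wL)/L = 0.169*(-9.72 - (-1.26))/0.62 = -2.3060

-2.3060 rad/s


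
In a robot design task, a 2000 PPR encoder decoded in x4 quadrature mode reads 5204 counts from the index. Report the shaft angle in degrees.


angle = counts * 360 / (PPR*4) = 5204 * 360 / 8000 = 234.1800

234.1800 degrees


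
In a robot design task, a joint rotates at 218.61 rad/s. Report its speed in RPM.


RPM = 218.61 * 60/(2*pi) = 2087.5717

2087.5717 RPM


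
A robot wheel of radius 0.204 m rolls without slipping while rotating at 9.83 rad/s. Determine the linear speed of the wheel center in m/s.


v = omega * r = 9.83 * 0.204 = 2.0053

2.0053 m/s


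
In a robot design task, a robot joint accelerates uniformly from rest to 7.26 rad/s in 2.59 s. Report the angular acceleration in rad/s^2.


alpha = delta_omega / t = 7.26 / 2.59 = 2.8031

2.8031 rad/s^2


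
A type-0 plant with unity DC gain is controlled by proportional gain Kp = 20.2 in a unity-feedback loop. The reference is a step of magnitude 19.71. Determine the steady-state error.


e_ss = R/(1 + Kp) = 19.71/(1 + 20.2) = 19.71/21.2000 = 0.9297

0.9297


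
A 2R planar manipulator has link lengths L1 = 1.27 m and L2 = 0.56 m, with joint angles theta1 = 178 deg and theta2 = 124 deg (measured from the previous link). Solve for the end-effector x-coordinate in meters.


x = L1*cos(th1) + L2*cos(th1+th2) = 1.27*cos(178 deg) + 0.56*cos(302 deg) = -0.9725

-0.9725 m


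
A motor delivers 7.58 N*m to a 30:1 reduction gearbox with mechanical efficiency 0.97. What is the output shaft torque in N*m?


tau_out = tau_in * N * eta = 7.58 * 30 * 0.97 = 220.5780

220.5780 N*m


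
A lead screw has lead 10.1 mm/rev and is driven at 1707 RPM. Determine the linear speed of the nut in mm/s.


v = lead * (RPM/60) = 10.1*1707/60 = 287.3450

287.3450 mm/s


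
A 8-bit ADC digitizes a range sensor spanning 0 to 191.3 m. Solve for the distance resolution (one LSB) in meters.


res = range / 2^n = 191.3/2^8 = 191.3/256 = 0.7473

0.7473 m


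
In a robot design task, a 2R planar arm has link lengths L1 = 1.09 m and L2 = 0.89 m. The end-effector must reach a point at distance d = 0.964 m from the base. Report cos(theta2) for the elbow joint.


cos(th2) = (d^2 - L1^2 - L2^2)/(2*L1*L2) = (0.964^2 - 1.09^2 - 0.89^2)/(2*1.09*0.89) = -0.5416

-0.5416


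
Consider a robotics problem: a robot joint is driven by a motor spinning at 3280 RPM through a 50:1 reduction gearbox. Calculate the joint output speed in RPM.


omega_joint = omega_motor / N = 3280 / 50 = 65.6000

65.6000 RPM
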